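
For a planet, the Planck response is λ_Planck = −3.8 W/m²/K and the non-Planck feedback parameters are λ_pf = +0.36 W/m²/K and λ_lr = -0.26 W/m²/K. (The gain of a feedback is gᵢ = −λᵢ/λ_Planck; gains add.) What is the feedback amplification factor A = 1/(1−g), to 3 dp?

Convert to gains: g_pf = 0.36/3.8 = 0.09474; g_lr = -0.26/3.8 = -0.06842.
Total gain g = 0.02632.
A = 1/(1 − 0.02632) = 1.027.

1.027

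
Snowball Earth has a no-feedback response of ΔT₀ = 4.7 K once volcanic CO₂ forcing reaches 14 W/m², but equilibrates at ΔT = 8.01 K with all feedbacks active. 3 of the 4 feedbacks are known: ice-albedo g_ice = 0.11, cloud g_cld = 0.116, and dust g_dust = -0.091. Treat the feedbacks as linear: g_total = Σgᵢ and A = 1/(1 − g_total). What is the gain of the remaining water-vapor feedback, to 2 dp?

Amplification A = ΔT/ΔT₀ = 8.01/4.7 = 1.704.
Total gain g = 1 − 1/A = 1 − 1/1.704 = 0.4131.
Known gains sum to 0.11 + 0.116 − 0.091 = 0.135.
g_wv = 0.4131 − 0.135 = 0.28.

0.28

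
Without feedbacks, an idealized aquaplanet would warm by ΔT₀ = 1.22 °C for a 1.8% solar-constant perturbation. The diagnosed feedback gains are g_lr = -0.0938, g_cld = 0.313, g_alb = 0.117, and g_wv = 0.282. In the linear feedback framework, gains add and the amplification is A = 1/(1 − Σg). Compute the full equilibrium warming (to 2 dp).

Total gain g = -0.0938 + 0.313 + 0.117 + 0.282 = 0.6182.
Amplification A = 1/(1 − 0.6182) = 2.619.
ΔT = 1.22 × 2.619 = 3.20 °C.

3.20 °C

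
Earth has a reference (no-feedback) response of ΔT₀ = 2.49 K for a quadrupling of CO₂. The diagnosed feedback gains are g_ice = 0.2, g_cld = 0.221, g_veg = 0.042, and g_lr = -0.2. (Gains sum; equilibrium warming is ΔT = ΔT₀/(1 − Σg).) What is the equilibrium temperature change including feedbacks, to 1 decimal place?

Total gain g = 0.2 + 0.221 + 0.042 − 0.2 = 0.263.
Amplification A = 1/(1 − 0.263) = 1.357.
ΔT = 2.49 × 1.357 = 3.4 K.

3.4 K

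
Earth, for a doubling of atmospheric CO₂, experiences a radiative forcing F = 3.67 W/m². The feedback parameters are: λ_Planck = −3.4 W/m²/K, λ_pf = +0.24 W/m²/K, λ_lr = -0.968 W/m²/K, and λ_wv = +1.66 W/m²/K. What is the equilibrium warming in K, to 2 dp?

1.49 K

Net feedback parameter λ = (−3.4) + (+0.24) + (-0.968) + (+1.66) = -2.468 W/m²/K.
ΔT = −F/λ = −3.67/(-2.468) = 1.49 K.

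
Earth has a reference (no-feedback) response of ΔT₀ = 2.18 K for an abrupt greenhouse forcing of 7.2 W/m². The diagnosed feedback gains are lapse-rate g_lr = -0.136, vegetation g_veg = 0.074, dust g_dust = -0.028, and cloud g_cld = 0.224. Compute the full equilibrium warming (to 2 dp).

Total gain g = -0.136 + 0.074 − 0.028 + 0.224 = 0.134.
Amplification A = 1/(1 − 0.134) = 1.155.
ΔT = 2.18 × 1.155 = 2.52 K.

2.52 K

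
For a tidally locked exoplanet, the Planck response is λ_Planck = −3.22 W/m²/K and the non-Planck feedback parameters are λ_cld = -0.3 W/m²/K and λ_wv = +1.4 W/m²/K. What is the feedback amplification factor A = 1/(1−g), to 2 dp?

Convert to gains: g_cld = -0.3/3.22 = -0.09317; g_wv = 1.4/3.22 = 0.4348.
Total gain g = 0.34163.
A = 1/(1 − 0.34163) = 1.52.

1.52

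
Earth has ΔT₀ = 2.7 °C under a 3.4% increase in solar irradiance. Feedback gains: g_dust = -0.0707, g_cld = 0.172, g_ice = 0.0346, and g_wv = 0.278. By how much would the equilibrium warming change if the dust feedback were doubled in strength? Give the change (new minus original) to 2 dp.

-0.50 °C

Original: g = 0.4139, ΔT = 2.7/(1−0.4139) = 4.6067 °C.
With doubled dust: g' = 0.3432, ΔT' = 2.7/(1−0.3432) = 4.1108 °C.
Change = 4.1108 − 4.6067 = -0.50 °C.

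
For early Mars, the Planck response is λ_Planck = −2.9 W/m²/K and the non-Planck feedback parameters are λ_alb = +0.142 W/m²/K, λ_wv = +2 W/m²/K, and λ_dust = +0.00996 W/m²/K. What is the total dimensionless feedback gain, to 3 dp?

Convert to gains: g_alb = 0.142/2.9 = 0.04897; g_wv = 2/2.9 = 0.6897; g_dust = 0.00996/2.9 = 0.003434.
Total gain g = 0.742104.

0.742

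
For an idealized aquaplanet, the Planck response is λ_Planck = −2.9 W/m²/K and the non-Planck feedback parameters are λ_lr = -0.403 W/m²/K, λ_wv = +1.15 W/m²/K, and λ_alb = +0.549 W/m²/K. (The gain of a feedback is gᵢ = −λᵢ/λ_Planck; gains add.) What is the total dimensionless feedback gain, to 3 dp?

Convert to gains: g_lr = -0.403/2.9 = -0.139; g_wv = 1.15/2.9 = 0.3966; g_alb = 0.549/2.9 = 0.1893.
Total gain g = 0.4469.

0.447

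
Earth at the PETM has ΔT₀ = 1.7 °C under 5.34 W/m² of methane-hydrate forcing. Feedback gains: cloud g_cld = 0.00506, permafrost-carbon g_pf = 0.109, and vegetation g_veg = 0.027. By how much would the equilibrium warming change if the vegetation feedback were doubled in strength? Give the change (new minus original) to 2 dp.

Original: g = 0.14106, ΔT = 1.7/(1−0.14106) = 1.9792 °C.
With doubled vegetation: g' = 0.16806, ΔT' = 1.7/(1−0.16806) = 2.0434 °C.
Change = 2.0434 − 1.9792 = 0.06 °C.

0.06 °C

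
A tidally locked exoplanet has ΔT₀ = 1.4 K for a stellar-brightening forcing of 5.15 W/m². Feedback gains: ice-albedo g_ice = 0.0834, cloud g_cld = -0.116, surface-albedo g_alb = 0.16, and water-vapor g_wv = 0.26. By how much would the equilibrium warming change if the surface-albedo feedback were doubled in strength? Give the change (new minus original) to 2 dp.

0.81 K

Original: g = 0.3874, ΔT = 1.4/(1−0.3874) = 2.2853 K.
With doubled surface-albedo: g' = 0.5474, ΔT' = 1.4/(1−0.5474) = 3.0932 K.
Change = 3.0932 − 2.2853 = 0.81 K.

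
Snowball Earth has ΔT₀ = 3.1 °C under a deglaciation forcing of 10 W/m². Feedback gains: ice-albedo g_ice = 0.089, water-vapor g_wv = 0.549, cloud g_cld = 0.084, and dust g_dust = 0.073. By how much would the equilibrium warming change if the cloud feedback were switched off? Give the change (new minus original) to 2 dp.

Original: g = 0.795, ΔT = 3.1/(1−0.795) = 15.1220 °C.
Without cloud: g' = 0.711, ΔT' = 3.1/(1−0.711) = 10.7266 °C.
Change = 10.7266 − 15.1220 = -4.40 °C.

-4.40 °C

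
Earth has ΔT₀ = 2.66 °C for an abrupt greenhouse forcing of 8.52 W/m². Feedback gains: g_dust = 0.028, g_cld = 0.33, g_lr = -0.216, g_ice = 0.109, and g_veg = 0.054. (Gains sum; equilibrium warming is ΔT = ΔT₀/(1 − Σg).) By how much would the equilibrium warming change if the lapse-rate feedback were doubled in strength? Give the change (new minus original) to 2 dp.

Original: g = 0.305, ΔT = 2.66/(1−0.305) = 3.8273 °C.
With doubled lapse-rate: g' = 0.089, ΔT' = 2.66/(1−0.089) = 2.9199 °C.
Change = 2.9199 − 3.8273 = -0.91 °C.

-0.91 °C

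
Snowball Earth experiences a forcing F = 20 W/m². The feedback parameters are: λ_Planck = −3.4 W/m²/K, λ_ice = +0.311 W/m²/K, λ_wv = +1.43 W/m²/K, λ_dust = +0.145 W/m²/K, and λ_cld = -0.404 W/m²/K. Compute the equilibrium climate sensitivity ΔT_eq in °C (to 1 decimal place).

Net feedback parameter λ = (−3.4) + (+0.311) + (+1.43) + (+0.145) + (-0.404) = -1.918 W/m²/K.
ΔT = −F/λ = −20/(-1.918) = 10.4 °C.

10.4 °C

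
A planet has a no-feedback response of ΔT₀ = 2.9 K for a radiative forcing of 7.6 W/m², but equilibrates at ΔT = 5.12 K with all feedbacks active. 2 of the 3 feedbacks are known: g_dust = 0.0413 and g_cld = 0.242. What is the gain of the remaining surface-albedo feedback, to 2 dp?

0.15

Amplification A = ΔT/ΔT₀ = 5.12/2.9 = 1.766.
Total gain g = 1 − 1/A = 1 − 1/1.766 = 0.4337.
Known gains sum to 0.0413 + 0.242 = 0.2833.
g_alb = 0.4337 − 0.2833 = 0.15.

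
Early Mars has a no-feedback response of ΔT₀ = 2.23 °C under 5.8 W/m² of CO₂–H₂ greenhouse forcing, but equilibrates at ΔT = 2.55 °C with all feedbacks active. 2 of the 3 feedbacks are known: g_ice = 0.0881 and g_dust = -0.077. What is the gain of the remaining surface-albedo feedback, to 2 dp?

0.11

Amplification A = ΔT/ΔT₀ = 2.55/2.23 = 1.143.
Total gain g = 1 − 1/A = 1 − 1/1.143 = 0.1251.
Known gains sum to 0.0881 − 0.077 = 0.0111.
g_alb = 0.1251 − 0.0111 = 0.11.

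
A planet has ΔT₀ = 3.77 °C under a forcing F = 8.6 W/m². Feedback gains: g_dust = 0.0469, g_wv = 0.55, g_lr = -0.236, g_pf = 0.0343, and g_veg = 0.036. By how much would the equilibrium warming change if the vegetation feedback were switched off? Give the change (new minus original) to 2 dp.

Original: g = 0.4312, ΔT = 3.77/(1−0.4312) = 6.6280 °C.
Without vegetation: g' = 0.3952, ΔT' = 3.77/(1−0.3952) = 6.2335 °C.
Change = 6.2335 − 6.6280 = -0.39 °C.

-0.39 °C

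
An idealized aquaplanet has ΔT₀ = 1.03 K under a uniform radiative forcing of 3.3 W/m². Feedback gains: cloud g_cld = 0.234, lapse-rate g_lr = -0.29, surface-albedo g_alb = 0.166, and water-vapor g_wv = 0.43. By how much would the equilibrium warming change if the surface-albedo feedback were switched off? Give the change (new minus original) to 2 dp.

Original: g = 0.54, ΔT = 1.03/(1−0.54) = 2.2391 K.
Without surface-albedo: g' = 0.374, ΔT' = 1.03/(1−0.374) = 1.6454 K.
Change = 1.6454 − 2.2391 = -0.59 K.

-0.59 K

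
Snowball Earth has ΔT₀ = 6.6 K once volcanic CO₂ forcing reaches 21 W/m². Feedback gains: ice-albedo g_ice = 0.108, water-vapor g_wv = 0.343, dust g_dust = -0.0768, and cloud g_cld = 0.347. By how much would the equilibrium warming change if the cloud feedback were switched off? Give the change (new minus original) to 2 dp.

-13.13 K

Original: g = 0.7212, ΔT = 6.6/(1−0.7212) = 23.6729 K.
Without cloud: g' = 0.3742, ΔT' = 6.6/(1−0.3742) = 10.5465 K.
Change = 10.5465 − 23.6729 = -13.13 K.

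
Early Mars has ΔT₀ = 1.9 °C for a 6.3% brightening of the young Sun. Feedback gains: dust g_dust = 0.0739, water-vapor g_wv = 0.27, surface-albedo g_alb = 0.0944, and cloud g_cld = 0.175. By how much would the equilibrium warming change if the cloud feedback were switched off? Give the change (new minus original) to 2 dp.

Original: g = 0.6133, ΔT = 1.9/(1−0.6133) = 4.9134 °C.
Without cloud: g' = 0.4383, ΔT' = 1.9/(1−0.4383) = 3.3826 °C.
Change = 3.3826 − 4.9134 = -1.53 °C.

-1.53 °C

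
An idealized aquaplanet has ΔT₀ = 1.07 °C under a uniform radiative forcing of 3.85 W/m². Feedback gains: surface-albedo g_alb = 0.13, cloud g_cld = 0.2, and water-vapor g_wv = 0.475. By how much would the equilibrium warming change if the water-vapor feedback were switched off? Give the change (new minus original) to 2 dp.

Original: g = 0.805, ΔT = 1.07/(1−0.805) = 5.4872 °C.
Without water-vapor: g' = 0.33, ΔT' = 1.07/(1−0.33) = 1.5970 °C.
Change = 1.5970 − 5.4872 = -3.89 °C.

-3.89 °C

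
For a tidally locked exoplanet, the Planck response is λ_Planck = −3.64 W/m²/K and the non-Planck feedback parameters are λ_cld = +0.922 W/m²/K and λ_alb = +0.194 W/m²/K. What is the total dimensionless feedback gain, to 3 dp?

Convert to gains: g_cld = 0.922/3.64 = 0.2533; g_alb = 0.194/3.64 = 0.0533.
Total gain g = 0.3066.

0.307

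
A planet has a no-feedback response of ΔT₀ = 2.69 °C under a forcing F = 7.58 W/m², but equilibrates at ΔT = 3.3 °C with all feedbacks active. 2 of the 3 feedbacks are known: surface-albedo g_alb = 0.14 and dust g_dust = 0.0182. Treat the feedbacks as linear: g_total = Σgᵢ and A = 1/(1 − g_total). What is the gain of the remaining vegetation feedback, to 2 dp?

Amplification A = ΔT/ΔT₀ = 3.3/2.69 = 1.227.
Total gain g = 1 − 1/A = 1 − 1/1.227 = 0.185.
Known gains sum to 0.14 + 0.0182 = 0.1582.
g_veg = 0.185 − 0.1582 = 0.03.

0.03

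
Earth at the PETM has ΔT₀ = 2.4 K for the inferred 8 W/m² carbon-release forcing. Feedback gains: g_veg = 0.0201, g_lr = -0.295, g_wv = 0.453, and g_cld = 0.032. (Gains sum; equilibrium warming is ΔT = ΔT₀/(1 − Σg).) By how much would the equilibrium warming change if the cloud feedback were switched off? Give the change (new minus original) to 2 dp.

-0.12 K

Original: g = 0.2101, ΔT = 2.4/(1−0.2101) = 3.0384 K.
Without cloud: g' = 0.1781, ΔT' = 2.4/(1−0.1781) = 2.9201 K.
Change = 2.9201 − 3.0384 = -0.12 K.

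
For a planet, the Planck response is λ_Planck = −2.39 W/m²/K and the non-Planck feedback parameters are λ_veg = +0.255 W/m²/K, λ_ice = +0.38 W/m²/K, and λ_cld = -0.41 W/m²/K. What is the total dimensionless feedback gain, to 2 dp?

0.09

Convert to gains: g_veg = 0.255/2.39 = 0.1067; g_ice = 0.38/2.39 = 0.159; g_cld = -0.41/2.39 = -0.1715.
Total gain g = 0.0942.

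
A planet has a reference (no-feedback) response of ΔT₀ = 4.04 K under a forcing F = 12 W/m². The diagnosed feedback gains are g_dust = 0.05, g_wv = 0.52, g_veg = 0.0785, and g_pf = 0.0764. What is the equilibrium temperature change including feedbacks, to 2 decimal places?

14.69 K

Total gain g = 0.05 + 0.52 + 0.0785 + 0.0764 = 0.7249.
Amplification A = 1/(1 − 0.7249) = 3.635.
ΔT = 4.04 × 3.635 = 14.69 K.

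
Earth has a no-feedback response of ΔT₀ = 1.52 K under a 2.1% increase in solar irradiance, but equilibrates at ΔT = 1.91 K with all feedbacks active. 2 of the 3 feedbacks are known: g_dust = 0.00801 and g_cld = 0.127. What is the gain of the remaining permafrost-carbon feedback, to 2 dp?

0.07

Amplification A = ΔT/ΔT₀ = 1.91/1.52 = 1.257.
Total gain g = 1 − 1/A = 1 − 1/1.257 = 0.2045.
Known gains sum to 0.00801 + 0.127 = 0.13501.
g_pf = 0.2045 − 0.13501 = 0.07.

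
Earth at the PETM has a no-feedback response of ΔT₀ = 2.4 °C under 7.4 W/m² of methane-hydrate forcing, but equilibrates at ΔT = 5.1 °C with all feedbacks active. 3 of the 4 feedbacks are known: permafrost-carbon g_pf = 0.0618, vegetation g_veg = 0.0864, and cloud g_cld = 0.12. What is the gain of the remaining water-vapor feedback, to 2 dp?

Amplification A = ΔT/ΔT₀ = 5.1/2.4 = 2.125.
Total gain g = 1 − 1/A = 1 − 1/2.125 = 0.5294.
Known gains sum to 0.0618 + 0.0864 + 0.12 = 0.2682.
g_wv = 0.5294 − 0.2682 = 0.26.

0.26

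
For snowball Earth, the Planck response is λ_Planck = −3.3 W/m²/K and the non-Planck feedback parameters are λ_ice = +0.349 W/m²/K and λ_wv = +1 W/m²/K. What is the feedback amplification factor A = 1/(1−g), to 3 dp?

Convert to gains: g_ice = 0.349/3.3 = 0.1058; g_wv = 1/3.3 = 0.303.
Total gain g = 0.4088.
A = 1/(1 − 0.4088) = 1.691.

1.691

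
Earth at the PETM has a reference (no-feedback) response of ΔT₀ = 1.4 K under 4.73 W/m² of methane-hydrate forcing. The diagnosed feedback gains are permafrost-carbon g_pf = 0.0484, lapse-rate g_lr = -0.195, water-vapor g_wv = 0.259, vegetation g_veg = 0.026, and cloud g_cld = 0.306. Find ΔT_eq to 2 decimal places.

2.52 K

Total gain g = 0.0484 − 0.195 + 0.259 + 0.026 + 0.306 = 0.4444.
Amplification A = 1/(1 − 0.4444) = 1.8.
ΔT = 1.4 × 1.8 = 2.52 K.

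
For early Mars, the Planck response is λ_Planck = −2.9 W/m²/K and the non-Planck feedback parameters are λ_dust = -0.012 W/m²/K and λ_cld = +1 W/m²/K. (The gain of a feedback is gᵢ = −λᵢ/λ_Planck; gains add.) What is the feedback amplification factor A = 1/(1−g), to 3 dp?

1.517

Convert to gains: g_dust = -0.012/2.9 = -0.004138; g_cld = 1/2.9 = 0.3448.
Total gain g = 0.340662.
A = 1/(1 − 0.340662) = 1.517.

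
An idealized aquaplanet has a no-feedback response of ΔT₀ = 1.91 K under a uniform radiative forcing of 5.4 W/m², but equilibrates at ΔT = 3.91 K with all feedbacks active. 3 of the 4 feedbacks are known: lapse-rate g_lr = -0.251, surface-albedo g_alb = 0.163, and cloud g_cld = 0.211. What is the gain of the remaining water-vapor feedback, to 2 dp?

0.39

Amplification A = ΔT/ΔT₀ = 3.91/1.91 = 2.047.
Total gain g = 1 − 1/A = 1 − 1/2.047 = 0.5115.
Known gains sum to -0.251 + 0.163 + 0.211 = 0.123.
g_wv = 0.5115 − 0.123 = 0.39.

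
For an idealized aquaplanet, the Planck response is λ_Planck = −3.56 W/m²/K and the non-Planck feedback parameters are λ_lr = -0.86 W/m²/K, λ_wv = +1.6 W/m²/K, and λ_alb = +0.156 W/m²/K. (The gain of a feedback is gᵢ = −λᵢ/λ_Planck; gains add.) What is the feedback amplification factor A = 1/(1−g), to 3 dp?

1.336

Convert to gains: g_lr = -0.86/3.56 = -0.2416; g_wv = 1.6/3.56 = 0.4494; g_alb = 0.156/3.56 = 0.04382.
Total gain g = 0.25162.
A = 1/(1 − 0.25162) = 1.336.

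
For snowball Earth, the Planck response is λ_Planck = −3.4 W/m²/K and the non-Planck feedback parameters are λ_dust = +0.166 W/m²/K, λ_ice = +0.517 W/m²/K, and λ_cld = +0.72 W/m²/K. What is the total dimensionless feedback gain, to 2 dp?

Convert to gains: g_dust = 0.166/3.4 = 0.04882; g_ice = 0.517/3.4 = 0.1521; g_cld = 0.72/3.4 = 0.2118.
Total gain g = 0.41272.

0.41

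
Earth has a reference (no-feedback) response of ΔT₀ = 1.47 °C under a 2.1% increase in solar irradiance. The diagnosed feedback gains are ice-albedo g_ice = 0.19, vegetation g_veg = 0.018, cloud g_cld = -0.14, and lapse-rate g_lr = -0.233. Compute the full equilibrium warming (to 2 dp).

1.26 °C

Total gain g = 0.19 + 0.018 − 0.14 − 0.233 = -0.165.
Amplification A = 1/(1 + 0.165) = 0.8584.
ΔT = 1.47 × 0.8584 = 1.26 °C.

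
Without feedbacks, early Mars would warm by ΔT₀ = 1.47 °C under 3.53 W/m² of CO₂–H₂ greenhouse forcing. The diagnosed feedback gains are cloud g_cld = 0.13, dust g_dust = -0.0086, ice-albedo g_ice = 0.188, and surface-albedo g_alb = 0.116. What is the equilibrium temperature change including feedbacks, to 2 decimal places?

2.56 °C

Total gain g = 0.13 − 0.0086 + 0.188 + 0.116 = 0.4254.
Amplification A = 1/(1 − 0.4254) = 1.74.
ΔT = 1.47 × 1.74 = 2.56 °C.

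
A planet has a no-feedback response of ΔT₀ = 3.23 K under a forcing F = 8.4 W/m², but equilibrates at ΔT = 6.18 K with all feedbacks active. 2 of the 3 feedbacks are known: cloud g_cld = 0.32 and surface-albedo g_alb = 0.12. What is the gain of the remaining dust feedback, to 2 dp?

0.04

Amplification A = ΔT/ΔT₀ = 6.18/3.23 = 1.913.
Total gain g = 1 − 1/A = 1 − 1/1.913 = 0.4773.
Known gains sum to 0.32 + 0.12 = 0.44.
g_dust = 0.4773 − 0.44 = 0.04.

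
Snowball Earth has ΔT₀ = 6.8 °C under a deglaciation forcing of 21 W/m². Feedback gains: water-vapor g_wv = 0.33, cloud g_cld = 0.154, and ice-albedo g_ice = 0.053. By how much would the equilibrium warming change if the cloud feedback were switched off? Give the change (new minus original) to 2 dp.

Original: g = 0.537, ΔT = 6.8/(1−0.537) = 14.6868 °C.
Without cloud: g' = 0.383, ΔT' = 6.8/(1−0.383) = 11.0211 °C.
Change = 11.0211 − 14.6868 = -3.67 °C.

-3.67 °C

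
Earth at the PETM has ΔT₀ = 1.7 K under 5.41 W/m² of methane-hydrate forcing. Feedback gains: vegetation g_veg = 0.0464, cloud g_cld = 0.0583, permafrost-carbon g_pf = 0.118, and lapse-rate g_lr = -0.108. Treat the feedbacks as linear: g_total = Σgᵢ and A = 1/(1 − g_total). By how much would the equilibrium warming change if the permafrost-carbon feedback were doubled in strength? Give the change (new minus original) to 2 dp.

Original: g = 0.1147, ΔT = 1.7/(1−0.1147) = 1.9203 K.
With doubled permafrost-carbon: g' = 0.2327, ΔT' = 1.7/(1−0.2327) = 2.2156 K.
Change = 2.2156 − 1.9203 = 0.30 K.

0.30 K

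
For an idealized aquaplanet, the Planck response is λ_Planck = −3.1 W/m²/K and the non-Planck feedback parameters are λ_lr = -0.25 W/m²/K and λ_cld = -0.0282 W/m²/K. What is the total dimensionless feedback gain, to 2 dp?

Convert to gains: g_lr = -0.25/3.1 = -0.08065; g_cld = -0.0282/3.1 = -0.009097.
Total gain g = -0.089747.

-0.09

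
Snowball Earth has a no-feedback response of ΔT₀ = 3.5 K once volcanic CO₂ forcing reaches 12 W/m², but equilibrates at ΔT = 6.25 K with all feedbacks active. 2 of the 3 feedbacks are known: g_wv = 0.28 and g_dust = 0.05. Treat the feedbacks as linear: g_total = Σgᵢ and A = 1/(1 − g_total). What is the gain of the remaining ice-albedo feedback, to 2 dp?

Amplification A = ΔT/ΔT₀ = 6.25/3.5 = 1.786.
Total gain g = 1 − 1/A = 1 − 1/1.786 = 0.4401.
Known gains sum to 0.28 + 0.05 = 0.33.
g_ice = 0.4401 − 0.33 = 0.11.

0.11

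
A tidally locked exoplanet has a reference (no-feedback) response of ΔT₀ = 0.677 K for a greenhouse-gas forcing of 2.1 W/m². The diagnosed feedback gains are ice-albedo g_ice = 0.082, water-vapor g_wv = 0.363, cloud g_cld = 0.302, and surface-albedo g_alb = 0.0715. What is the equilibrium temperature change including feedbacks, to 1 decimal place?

3.7 K

Total gain g = 0.082 + 0.363 + 0.302 + 0.0715 = 0.8185.
Amplification A = 1/(1 − 0.8185) = 5.51.
ΔT = 0.677 × 5.51 = 3.7 K.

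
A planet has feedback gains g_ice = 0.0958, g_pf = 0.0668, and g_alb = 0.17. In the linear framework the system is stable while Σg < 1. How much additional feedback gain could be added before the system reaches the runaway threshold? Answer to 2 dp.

Current total gain = 0.0958 + 0.0668 + 0.17 = 0.3326.
Margin to runaway = 1 − 0.3326 = 0.67.

0.67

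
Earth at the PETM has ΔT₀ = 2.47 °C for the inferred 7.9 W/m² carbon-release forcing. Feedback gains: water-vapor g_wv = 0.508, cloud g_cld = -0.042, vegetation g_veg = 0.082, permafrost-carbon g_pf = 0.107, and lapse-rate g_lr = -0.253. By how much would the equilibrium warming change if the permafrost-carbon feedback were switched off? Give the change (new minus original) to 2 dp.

-0.63 °C

Original: g = 0.402, ΔT = 2.47/(1−0.402) = 4.1304 °C.
Without permafrost-carbon: g' = 0.295, ΔT' = 2.47/(1−0.295) = 3.5035 °C.
Change = 3.5035 − 4.1304 = -0.63 °C.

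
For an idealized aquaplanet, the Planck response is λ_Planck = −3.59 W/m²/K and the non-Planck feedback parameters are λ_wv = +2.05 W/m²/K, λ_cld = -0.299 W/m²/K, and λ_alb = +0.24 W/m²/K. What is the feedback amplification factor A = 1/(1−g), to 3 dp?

Convert to gains: g_wv = 2.05/3.59 = 0.571; g_cld = -0.299/3.59 = -0.08329; g_alb = 0.24/3.59 = 0.06685.
Total gain g = 0.55456.
A = 1/(1 − 0.55456) = 2.245.

2.245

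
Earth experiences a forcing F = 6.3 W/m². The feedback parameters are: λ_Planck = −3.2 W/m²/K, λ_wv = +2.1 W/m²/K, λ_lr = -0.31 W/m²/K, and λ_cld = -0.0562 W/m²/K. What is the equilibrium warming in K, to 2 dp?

Net feedback parameter λ = (−3.2) + (+2.1) + (-0.31) + (-0.0562) = -1.4662 W/m²/K.
ΔT = −F/λ = −6.3/(-1.4662) = 4.30 K.

4.30 K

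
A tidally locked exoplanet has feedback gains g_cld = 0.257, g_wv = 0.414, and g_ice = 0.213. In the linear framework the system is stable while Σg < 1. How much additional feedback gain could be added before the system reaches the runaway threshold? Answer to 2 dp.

Current total gain = 0.257 + 0.414 + 0.213 = 0.884.
Margin to runaway = 1 − 0.884 = 0.12.

0.12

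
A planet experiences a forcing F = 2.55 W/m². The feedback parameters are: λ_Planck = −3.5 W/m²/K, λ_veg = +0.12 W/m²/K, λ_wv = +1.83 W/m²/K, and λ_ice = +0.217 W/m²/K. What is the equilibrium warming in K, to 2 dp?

1.91 K

Net feedback parameter λ = (−3.5) + (+0.12) + (+1.83) + (+0.217) = -1.333 W/m²/K.
ΔT = −F/λ = −2.55/(-1.333) = 1.91 K.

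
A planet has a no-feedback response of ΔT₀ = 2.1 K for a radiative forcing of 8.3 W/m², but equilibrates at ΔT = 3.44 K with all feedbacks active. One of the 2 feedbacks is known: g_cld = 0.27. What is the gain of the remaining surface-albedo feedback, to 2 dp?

0.12

Amplification A = ΔT/ΔT₀ = 3.44/2.1 = 1.638.
Total gain g = 1 − 1/A = 1 − 1/1.638 = 0.3895.
The known gain is 0.27.
g_alb = 0.3895 − 0.27 = 0.12.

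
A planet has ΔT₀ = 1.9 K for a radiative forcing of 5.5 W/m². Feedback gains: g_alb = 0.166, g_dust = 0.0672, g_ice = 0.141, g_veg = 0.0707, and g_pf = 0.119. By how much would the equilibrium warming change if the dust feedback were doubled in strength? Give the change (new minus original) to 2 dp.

0.79 K

Original: g = 0.5639, ΔT = 1.9/(1−0.5639) = 4.3568 K.
With doubled dust: g' = 0.6311, ΔT' = 1.9/(1−0.6311) = 5.1504 K.
Change = 5.1504 − 4.3568 = 0.79 K.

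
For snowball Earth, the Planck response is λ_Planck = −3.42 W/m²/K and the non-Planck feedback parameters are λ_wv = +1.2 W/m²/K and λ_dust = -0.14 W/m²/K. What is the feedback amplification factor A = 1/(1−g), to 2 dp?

Convert to gains: g_wv = 1.2/3.42 = 0.3509; g_dust = -0.14/3.42 = -0.04094.
Total gain g = 0.30996.
A = 1/(1 − 0.30996) = 1.45.

1.45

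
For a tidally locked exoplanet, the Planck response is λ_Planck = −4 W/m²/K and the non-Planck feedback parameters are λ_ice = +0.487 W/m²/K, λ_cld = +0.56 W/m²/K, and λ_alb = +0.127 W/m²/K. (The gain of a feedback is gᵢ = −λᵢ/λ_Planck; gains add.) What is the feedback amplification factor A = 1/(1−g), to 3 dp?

Convert to gains: g_ice = 0.487/4 = 0.1217; g_cld = 0.56/4 = 0.14; g_alb = 0.127/4 = 0.03175.
Total gain g = 0.29345.
A = 1/(1 − 0.29345) = 1.415.

1.415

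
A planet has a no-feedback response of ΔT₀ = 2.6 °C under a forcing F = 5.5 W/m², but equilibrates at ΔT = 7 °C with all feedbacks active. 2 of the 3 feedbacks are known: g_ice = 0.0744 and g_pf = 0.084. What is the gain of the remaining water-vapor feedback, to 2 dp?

0.47

Amplification A = ΔT/ΔT₀ = 7/2.6 = 2.692.
Total gain g = 1 − 1/A = 1 − 1/2.692 = 0.6285.
Known gains sum to 0.0744 + 0.084 = 0.1584.
g_wv = 0.6285 − 0.1584 = 0.47.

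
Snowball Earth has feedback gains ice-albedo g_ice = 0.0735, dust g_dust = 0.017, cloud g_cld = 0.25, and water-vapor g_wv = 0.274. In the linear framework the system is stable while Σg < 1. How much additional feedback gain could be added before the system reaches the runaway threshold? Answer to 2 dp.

Current total gain = 0.0735 + 0.017 + 0.25 + 0.274 = 0.6145.
Margin to runaway = 1 − 0.6145 = 0.39.

0.39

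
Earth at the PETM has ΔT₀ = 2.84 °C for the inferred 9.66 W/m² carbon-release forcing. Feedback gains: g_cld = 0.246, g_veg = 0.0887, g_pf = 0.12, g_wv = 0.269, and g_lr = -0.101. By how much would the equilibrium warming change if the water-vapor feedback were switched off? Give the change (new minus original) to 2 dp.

Original: g = 0.6227, ΔT = 2.84/(1−0.6227) = 7.5272 °C.
Without water-vapor: g' = 0.3537, ΔT' = 2.84/(1−0.3537) = 4.3942 °C.
Change = 4.3942 − 7.5272 = -3.13 °C.

-3.13 °C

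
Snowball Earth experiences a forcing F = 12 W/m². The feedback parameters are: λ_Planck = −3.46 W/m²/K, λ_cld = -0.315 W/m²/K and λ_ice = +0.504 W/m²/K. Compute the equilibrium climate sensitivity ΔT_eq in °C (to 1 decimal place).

Net feedback parameter λ = (−3.46) + (-0.315) + (+0.504) = -3.271 W/m²/K.
ΔT = −F/λ = −12/(-3.271) = 3.7 °C.

3.7 °C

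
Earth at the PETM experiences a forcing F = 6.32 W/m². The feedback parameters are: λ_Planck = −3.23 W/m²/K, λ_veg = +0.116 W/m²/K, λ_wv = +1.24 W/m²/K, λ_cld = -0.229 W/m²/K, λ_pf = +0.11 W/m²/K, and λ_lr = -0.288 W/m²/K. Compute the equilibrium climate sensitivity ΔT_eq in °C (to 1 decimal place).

2.8 °C

Net feedback parameter λ = (−3.23) + (+0.116) + (+1.24) + (-0.229) + (+0.11) + (-0.288) = -2.281 W/m²/K.
ΔT = −F/λ = −6.32/(-2.281) = 2.8 °C.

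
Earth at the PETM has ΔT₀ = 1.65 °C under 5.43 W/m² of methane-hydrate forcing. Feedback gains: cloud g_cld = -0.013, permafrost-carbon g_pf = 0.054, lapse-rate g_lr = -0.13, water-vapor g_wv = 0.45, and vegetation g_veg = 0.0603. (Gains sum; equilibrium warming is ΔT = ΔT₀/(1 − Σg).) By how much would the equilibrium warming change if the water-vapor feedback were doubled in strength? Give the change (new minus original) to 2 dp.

Original: g = 0.4213, ΔT = 1.65/(1−0.4213) = 2.8512 °C.
With doubled water-vapor: g' = 0.8713, ΔT' = 1.65/(1−0.8713) = 12.8205 °C.
Change = 12.8205 − 2.8512 = 9.97 °C.

9.97 °C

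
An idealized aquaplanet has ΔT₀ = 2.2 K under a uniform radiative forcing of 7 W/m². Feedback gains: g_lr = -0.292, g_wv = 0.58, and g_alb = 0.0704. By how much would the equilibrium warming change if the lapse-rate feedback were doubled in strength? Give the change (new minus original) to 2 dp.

Original: g = 0.3584, ΔT = 2.2/(1−0.3584) = 3.4289 K.
With doubled lapse-rate: g' = 0.0664, ΔT' = 2.2/(1−0.0664) = 2.3565 K.
Change = 2.3565 − 3.4289 = -1.07 K.

-1.07 K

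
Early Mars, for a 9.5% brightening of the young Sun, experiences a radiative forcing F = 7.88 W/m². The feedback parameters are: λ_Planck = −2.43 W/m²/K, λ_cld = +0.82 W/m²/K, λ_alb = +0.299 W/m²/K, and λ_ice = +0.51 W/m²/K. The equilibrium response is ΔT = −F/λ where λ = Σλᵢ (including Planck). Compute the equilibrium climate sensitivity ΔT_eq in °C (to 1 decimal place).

Net feedback parameter λ = (−2.43) + (+0.82) + (+0.299) + (+0.51) = -0.801 W/m²/K.
ΔT = −F/λ = −7.88/(-0.801) = 9.8 °C.

9.8 °C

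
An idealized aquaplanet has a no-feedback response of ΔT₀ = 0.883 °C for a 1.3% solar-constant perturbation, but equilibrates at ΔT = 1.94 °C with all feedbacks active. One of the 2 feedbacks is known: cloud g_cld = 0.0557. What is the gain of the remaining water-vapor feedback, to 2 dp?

Amplification A = ΔT/ΔT₀ = 1.94/0.883 = 2.197.
Total gain g = 1 − 1/A = 1 − 1/2.197 = 0.5448.
The known gain is 0.0557.
g_wv = 0.5448 − 0.0557 = 0.49.

0.49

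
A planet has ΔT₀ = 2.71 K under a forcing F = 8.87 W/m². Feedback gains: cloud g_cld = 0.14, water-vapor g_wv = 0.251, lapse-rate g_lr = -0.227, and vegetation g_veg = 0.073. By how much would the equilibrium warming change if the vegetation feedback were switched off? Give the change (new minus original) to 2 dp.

-0.31 K

Original: g = 0.237, ΔT = 2.71/(1−0.237) = 3.5518 K.
Without vegetation: g' = 0.164, ΔT' = 2.71/(1−0.164) = 3.2416 K.
Change = 3.2416 − 3.5518 = -0.31 K.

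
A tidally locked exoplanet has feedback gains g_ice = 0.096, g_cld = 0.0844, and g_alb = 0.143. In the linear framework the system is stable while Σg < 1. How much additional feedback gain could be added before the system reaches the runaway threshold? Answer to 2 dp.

Current total gain = 0.096 + 0.0844 + 0.143 = 0.3234.
Margin to runaway = 1 − 0.3234 = 0.68.

0.68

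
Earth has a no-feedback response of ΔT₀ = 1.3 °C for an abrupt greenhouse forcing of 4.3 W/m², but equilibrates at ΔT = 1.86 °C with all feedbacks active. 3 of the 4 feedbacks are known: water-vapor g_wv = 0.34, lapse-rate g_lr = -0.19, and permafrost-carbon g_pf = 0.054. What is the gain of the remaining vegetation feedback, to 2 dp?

0.10

Amplification A = ΔT/ΔT₀ = 1.86/1.3 = 1.431.
Total gain g = 1 − 1/A = 1 − 1/1.431 = 0.3012.
Known gains sum to 0.34 − 0.19 + 0.054 = 0.204.
g_veg = 0.3012 − 0.204 = 0.10.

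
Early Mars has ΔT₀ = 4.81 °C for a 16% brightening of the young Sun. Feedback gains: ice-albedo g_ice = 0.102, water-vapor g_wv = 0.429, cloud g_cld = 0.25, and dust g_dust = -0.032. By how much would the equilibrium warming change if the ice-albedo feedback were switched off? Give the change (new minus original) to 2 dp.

-5.54 °C

Original: g = 0.749, ΔT = 4.81/(1−0.749) = 19.1633 °C.
Without ice-albedo: g' = 0.647, ΔT' = 4.81/(1−0.647) = 13.6261 °C.
Change = 13.6261 − 19.1633 = -5.54 °C.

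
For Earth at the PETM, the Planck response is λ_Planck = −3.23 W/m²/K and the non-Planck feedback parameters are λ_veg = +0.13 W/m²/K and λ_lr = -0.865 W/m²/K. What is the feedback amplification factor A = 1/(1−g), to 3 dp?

Convert to gains: g_veg = 0.13/3.23 = 0.04025; g_lr = -0.865/3.23 = -0.2678.
Total gain g = -0.22755.
A = 1/(1 + 0.22755) = 0.815.

0.815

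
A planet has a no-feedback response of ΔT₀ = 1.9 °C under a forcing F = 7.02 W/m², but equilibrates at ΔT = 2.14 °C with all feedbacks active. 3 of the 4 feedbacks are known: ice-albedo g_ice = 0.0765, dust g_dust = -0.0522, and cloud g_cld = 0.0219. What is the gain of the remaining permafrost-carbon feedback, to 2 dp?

Amplification A = ΔT/ΔT₀ = 2.14/1.9 = 1.126.
Total gain g = 1 − 1/A = 1 − 1/1.126 = 0.1119.
Known gains sum to 0.0765 − 0.0522 + 0.0219 = 0.0462.
g_pf = 0.1119 − 0.0462 = 0.07.

0.07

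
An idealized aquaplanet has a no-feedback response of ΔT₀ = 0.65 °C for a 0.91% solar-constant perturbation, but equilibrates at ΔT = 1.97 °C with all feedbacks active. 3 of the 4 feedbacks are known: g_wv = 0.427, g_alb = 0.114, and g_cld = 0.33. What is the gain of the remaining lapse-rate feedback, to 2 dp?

-0.20

Amplification A = ΔT/ΔT₀ = 1.97/0.65 = 3.031.
Total gain g = 1 − 1/A = 1 − 1/3.031 = 0.6701.
Known gains sum to 0.427 + 0.114 + 0.33 = 0.871.
g_lr = 0.6701 − 0.871 = -0.20.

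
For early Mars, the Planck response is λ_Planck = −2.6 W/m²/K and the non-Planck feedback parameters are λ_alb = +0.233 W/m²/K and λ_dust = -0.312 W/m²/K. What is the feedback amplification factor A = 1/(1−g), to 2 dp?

0.97

Convert to gains: g_alb = 0.233/2.6 = 0.08962; g_dust = -0.312/2.6 = -0.12.
Total gain g = -0.03038.
A = 1/(1 + 0.03038) = 0.97.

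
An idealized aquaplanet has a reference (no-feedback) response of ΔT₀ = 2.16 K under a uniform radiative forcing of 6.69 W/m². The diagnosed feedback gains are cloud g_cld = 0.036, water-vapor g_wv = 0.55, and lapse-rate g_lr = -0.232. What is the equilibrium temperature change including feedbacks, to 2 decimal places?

3.34 K

Total gain g = 0.036 + 0.55 − 0.232 = 0.354.
Amplification A = 1/(1 − 0.354) = 1.548.
ΔT = 2.16 × 1.548 = 3.34 K.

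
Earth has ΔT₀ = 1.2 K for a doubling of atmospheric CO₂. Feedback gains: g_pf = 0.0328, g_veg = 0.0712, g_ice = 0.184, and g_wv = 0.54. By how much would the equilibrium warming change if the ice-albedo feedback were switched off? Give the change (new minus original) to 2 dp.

Original: g = 0.828, ΔT = 1.2/(1−0.828) = 6.9767 K.
Without ice-albedo: g' = 0.644, ΔT' = 1.2/(1−0.644) = 3.3708 K.
Change = 3.3708 − 6.9767 = -3.61 K.

-3.61 K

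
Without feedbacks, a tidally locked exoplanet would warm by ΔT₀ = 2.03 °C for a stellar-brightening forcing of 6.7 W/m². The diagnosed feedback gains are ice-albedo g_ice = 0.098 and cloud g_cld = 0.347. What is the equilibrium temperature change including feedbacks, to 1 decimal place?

Total gain g = 0.098 + 0.347 = 0.445.
Amplification A = 1/(1 − 0.445) = 1.802.
ΔT = 2.03 × 1.802 = 3.7 °C.

3.7 °C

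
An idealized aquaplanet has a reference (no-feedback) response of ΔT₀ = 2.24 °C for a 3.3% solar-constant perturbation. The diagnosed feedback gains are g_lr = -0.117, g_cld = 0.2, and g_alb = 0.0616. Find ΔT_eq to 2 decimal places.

Total gain g = -0.117 + 0.2 + 0.0616 = 0.1446.
Amplification A = 1/(1 − 0.1446) = 1.169.
ΔT = 2.24 × 1.169 = 2.62 °C.

2.62 °C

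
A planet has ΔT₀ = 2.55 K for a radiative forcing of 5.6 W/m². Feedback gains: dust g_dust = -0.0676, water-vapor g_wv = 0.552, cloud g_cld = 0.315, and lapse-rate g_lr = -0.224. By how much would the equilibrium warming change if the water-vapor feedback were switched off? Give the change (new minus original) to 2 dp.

-3.39 K

Original: g = 0.5754, ΔT = 2.55/(1−0.5754) = 6.0057 K.
Without water-vapor: g' = 0.0234, ΔT' = 2.55/(1−0.0234) = 2.6111 K.
Change = 2.6111 − 6.0057 = -3.39 K.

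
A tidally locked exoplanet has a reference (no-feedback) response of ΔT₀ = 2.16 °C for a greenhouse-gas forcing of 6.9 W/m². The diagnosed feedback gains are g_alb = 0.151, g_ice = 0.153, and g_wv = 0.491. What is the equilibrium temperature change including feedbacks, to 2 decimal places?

Total gain g = 0.151 + 0.153 + 0.491 = 0.795.
Amplification A = 1/(1 − 0.795) = 4.878.
ΔT = 2.16 × 4.878 = 10.54 °C.

10.54 °C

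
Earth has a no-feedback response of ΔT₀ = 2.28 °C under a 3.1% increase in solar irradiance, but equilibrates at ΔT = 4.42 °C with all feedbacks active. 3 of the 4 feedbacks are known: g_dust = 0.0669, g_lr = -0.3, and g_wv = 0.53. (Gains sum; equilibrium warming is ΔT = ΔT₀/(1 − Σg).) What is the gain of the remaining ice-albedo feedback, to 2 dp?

0.19

Amplification A = ΔT/ΔT₀ = 4.42/2.28 = 1.939.
Total gain g = 1 − 1/A = 1 − 1/1.939 = 0.4843.
Known gains sum to 0.0669 − 0.3 + 0.53 = 0.2969.
g_ice = 0.4843 − 0.2969 = 0.19.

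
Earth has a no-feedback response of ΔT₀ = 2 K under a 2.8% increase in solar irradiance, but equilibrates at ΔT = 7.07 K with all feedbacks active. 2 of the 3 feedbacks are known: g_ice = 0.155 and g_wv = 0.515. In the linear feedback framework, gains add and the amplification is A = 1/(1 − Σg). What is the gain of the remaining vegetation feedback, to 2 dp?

0.05

Amplification A = ΔT/ΔT₀ = 7.07/2 = 3.535.
Total gain g = 1 − 1/A = 1 − 1/3.535 = 0.7171.
Known gains sum to 0.155 + 0.515 = 0.67.
g_veg = 0.7171 − 0.67 = 0.05.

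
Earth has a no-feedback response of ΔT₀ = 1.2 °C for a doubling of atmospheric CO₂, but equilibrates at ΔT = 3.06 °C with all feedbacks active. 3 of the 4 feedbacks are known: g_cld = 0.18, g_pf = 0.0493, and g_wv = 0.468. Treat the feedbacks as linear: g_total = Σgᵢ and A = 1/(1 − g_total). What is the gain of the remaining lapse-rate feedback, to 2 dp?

Amplification A = ΔT/ΔT₀ = 3.06/1.2 = 2.55.
Total gain g = 1 − 1/A = 1 − 1/2.55 = 0.6078.
Known gains sum to 0.18 + 0.0493 + 0.468 = 0.6973.
g_lr = 0.6078 − 0.6973 = -0.09.

-0.09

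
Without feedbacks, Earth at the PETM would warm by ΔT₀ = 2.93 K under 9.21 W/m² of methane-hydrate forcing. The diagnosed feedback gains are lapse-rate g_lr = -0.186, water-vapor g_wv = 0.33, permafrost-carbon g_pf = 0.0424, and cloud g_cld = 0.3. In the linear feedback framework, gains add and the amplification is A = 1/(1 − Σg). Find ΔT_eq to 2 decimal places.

5.70 K

Total gain g = -0.186 + 0.33 + 0.0424 + 0.3 = 0.4864.
Amplification A = 1/(1 − 0.4864) = 1.947.
ΔT = 2.93 × 1.947 = 5.70 K.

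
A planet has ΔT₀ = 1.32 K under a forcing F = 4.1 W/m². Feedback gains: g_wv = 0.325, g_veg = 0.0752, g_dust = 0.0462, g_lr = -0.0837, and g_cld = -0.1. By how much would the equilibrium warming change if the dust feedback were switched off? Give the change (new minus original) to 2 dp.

Original: g = 0.2627, ΔT = 1.32/(1−0.2627) = 1.7903 K.
Without dust: g' = 0.2165, ΔT' = 1.32/(1−0.2165) = 1.6847 K.
Change = 1.6847 − 1.7903 = -0.11 K.

-0.11 K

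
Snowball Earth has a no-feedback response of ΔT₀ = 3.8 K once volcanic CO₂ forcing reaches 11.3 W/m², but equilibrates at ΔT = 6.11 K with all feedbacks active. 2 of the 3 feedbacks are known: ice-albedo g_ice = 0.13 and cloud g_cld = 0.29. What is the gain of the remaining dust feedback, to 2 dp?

Amplification A = ΔT/ΔT₀ = 6.11/3.8 = 1.608.
Total gain g = 1 − 1/A = 1 − 1/1.608 = 0.3781.
Known gains sum to 0.13 + 0.29 = 0.42.
g_dust = 0.3781 − 0.42 = -0.04.

-0.04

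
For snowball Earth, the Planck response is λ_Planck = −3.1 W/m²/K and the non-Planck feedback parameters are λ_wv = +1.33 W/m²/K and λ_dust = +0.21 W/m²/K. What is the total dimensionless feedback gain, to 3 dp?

Convert to gains: g_wv = 1.33/3.1 = 0.429; g_dust = 0.21/3.1 = 0.06774.
Total gain g = 0.49674.

0.497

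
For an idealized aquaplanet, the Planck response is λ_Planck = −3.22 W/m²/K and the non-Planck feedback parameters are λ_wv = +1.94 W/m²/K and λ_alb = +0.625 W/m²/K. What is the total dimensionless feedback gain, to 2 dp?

Convert to gains: g_wv = 1.94/3.22 = 0.6025; g_alb = 0.625/3.22 = 0.1941.
Total gain g = 0.7966.

0.80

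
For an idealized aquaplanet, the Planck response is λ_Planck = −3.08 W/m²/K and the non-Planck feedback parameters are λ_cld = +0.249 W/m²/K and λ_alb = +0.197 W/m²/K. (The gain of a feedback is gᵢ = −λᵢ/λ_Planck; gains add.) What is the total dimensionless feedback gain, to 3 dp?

0.145

Convert to gains: g_cld = 0.249/3.08 = 0.08084; g_alb = 0.197/3.08 = 0.06396.
Total gain g = 0.1448.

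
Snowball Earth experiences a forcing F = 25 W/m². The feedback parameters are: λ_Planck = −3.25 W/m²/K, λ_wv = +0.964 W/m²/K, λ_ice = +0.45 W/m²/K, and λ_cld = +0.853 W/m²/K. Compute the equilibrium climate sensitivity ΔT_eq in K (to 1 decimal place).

Net feedback parameter λ = (−3.25) + (+0.964) + (+0.45) + (+0.853) = -0.983 W/m²/K.
ΔT = −F/λ = −25/(-0.983) = 25.4 K.

25.4 K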